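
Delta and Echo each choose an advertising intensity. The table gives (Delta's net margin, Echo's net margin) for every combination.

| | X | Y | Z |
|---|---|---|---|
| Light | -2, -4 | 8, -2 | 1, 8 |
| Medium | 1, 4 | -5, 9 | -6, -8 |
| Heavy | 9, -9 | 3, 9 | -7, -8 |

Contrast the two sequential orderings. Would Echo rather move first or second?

If Delta leads: Echo's best replies are Light→Z, Medium→Y, Heavy→Y; Delta's induced payoffs 1, -5, 3; outcome (Heavy, Y), payoffs (3, 9).
If Echo leads: Delta's best replies are X→Heavy, Y→Light, Z→Light; Echo's induced payoffs -9, -2, 8; outcome (Light, Z), payoffs (1, 8).
Echo gets 8 moving first and 9 moving second, so Echo prefers to move second.

second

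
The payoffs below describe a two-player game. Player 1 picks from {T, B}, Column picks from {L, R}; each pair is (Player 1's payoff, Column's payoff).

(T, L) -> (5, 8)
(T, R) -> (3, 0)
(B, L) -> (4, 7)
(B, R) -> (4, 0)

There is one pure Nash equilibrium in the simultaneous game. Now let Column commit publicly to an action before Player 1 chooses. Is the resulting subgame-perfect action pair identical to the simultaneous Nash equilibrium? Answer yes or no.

yes

Work backward from Player 1's decision.
- L: Player 1 compares 5, 4 and picks T; Column would get 8.
- R: Player 1 compares 3, 4 and picks B; Column would get 0.
Maximizing over 8, 0, Column chooses L. Subgame-perfect outcome: (T, L) with payoffs (5, 8).
Now find the simultaneous Nash equilibrium.
Player 1's best replies: L→T; R→B.
Column's best replies: T→L; B→L.
Only (T, L) has each player best-responding; Nash payoffs (5, 8).
Sequential outcome (T, L) coincides with the Nash profile (T, L).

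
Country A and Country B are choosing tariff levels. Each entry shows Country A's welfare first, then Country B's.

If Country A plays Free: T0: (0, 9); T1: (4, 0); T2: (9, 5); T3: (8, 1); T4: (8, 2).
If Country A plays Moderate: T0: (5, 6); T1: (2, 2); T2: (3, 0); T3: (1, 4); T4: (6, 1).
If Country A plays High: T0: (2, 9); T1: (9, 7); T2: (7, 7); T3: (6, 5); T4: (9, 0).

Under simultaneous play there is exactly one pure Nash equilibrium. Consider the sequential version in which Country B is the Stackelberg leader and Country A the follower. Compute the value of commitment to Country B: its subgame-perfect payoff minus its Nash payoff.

1

Country A best-responds to each possible Country B move:
- T0: Country A compares 0, 5, 2 and picks Moderate; Country B would get 6.
- T1: Country A compares 4, 2, 9 and picks High; Country B would get 7.
- T2: Country A compares 9, 3, 7 and picks Free; Country B would get 5.
- T3: Country A compares 8, 1, 6 and picks Free; Country B would get 1.
- T4: Country A compares 8, 6, 9 and picks High; Country B would get 0.
Among 6, 7, 5, 1, 0, the best is 7 at T1. Subgame-perfect outcome: (High, T1) with payoffs (9, 7).
For the simultaneous game, intersect best replies.
Country A's best replies: T0→Moderate; T1→High; T2→Free; T3→Free; T4→High.
Country B's best replies: Free→T0; Moderate→T0; High→T0.
Only (Moderate, T0) has each player best-responding; Nash payoffs (5, 6).
Country B's commitment gain: 7 − 6 = 1.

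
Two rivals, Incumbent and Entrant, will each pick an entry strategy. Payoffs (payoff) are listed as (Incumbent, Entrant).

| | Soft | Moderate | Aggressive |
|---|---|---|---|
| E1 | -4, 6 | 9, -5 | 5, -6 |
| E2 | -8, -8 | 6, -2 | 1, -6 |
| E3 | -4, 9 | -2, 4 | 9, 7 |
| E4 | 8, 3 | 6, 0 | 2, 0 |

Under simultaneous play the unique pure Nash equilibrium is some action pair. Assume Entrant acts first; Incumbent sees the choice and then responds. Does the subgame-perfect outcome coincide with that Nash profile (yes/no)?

no

Work backward from Incumbent's decision.
- Soft → Incumbent plays E4 (best of -4, -8, -4, 8); Entrant gets 3.
- Moderate → Incumbent plays E1 (best of 9, 6, -2, 6); Entrant gets -5.
- Aggressive → Incumbent plays E3 (best of 5, 1, 9, 2); Entrant gets 7.
Maximizing over 3, -5, 7, Entrant chooses Aggressive. Subgame-perfect outcome: (E3, Aggressive) with payoffs (9, 7).
Under simultaneous play:
Incumbent's best replies: Soft→E4; Moderate→E1; Aggressive→E3.
Entrant's best replies: E1→Soft; E2→Moderate; E3→Soft; E4→Soft.
Only (E4, Soft) has each player best-responding; Nash payoffs (8, 3).
Sequential outcome (E3, Aggressive) differs from the Nash profile (E4, Soft).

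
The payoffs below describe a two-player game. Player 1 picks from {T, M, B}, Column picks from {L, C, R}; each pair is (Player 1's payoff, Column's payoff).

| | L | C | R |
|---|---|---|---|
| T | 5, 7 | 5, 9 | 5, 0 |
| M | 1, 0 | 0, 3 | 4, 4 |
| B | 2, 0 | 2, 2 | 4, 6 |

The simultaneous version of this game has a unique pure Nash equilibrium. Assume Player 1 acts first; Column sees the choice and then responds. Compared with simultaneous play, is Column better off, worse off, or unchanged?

Work backward from Column's decision.
- T: BR = C, leader payoff 5.
- M: BR = R, leader payoff 4.
- B: BR = R, leader payoff 4.
Maximizing over 5, 4, 4, Player 1 chooses T. Subgame-perfect outcome: (T, C) with payoffs (5, 9).
For the simultaneous game, intersect best replies.
Player 1's best replies: L→T; C→T; R→T.
Column's best replies: T→C; M→R; B→R.
The unique mutual best reply is (T, C), giving (5, 9).
Column earns 9 sequentially versus 9 at the Nash outcome: unchanged.

unchanged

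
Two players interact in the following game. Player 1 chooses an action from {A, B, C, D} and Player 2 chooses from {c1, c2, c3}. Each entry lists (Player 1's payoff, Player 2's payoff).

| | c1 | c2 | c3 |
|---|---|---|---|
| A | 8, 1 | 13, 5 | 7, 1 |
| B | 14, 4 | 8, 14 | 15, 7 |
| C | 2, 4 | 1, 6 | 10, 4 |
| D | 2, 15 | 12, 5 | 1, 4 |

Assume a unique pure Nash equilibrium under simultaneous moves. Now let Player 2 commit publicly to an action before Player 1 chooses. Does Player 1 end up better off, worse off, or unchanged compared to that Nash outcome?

better off

Backward induction with Player 2 moving first.
- c1: BR = B, leader payoff 4.
- c2: BR = A, leader payoff 5.
- c3: BR = B, leader payoff 7.
Maximizing over 4, 5, 7, Player 2 chooses c3. Subgame-perfect outcome: (B, c3) with payoffs (15, 7).
Under simultaneous play:
Player 1's best replies: c1→B; c2→A; c3→B.
Player 2's best replies: A→c2; B→c2; C→c2; D→c1.
Only (A, c2) has each player best-responding; Nash payoffs (13, 5).
Player 1 earns 15 sequentially versus 13 at the Nash outcome: better off.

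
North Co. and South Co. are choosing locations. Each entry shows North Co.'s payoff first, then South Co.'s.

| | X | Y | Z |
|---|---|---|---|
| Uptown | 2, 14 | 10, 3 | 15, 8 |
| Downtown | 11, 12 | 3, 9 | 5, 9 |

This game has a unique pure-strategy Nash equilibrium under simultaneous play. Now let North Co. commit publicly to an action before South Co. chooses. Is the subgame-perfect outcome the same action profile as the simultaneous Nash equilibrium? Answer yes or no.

Backward induction with North Co. moving first.
- Uptown: South Co. compares 14, 3, 8 and picks X; North Co. would get 2.
- Downtown: South Co. compares 12, 9, 9 and picks X; North Co. would get 11.
North Co.'s induced payoffs are 2, 11, so North Co. commits to Downtown. Subgame-perfect outcome: (Downtown, X) with payoffs (11, 12).
For the simultaneous game, intersect best replies.
North Co.'s best replies: X→Downtown; Y→Uptown; Z→Uptown.
South Co.'s best replies: Uptown→X; Downtown→X.
The unique mutual best reply is (Downtown, X), giving (11, 12).
Sequential outcome (Downtown, X) coincides with the Nash profile (Downtown, X).

yes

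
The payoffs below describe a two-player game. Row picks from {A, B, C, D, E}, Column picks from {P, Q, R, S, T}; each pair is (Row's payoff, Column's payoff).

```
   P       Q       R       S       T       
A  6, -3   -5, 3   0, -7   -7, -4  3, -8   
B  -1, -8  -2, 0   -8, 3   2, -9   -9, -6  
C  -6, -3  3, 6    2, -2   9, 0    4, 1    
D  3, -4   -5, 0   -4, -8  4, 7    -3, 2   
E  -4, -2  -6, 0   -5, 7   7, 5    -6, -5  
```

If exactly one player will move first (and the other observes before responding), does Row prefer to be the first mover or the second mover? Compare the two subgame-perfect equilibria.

If Row leads: Column's best replies are A→Q, B→R, C→Q, D→S, E→R; Row's induced payoffs -5, -8, 3, 4, -5; outcome (D, S), payoffs (4, 7).
If Column leads: Row's best replies are P→A, Q→C, R→C, S→C, T→C; Column's induced payoffs -3, 6, -2, 0, 1; outcome (C, Q), payoffs (3, 6).
Row gets 4 moving first and 3 moving second, so Row prefers to move first.

first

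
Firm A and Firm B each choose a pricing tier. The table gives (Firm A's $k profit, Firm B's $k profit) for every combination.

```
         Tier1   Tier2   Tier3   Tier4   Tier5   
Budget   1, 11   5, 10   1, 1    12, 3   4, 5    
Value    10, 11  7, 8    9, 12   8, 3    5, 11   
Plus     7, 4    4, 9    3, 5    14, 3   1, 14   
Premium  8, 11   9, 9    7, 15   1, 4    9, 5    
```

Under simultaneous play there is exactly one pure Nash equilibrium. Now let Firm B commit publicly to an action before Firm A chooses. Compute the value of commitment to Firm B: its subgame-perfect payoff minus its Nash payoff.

Firm A best-responds to each possible Firm B move:
- Tier1 → Firm A plays Value (best of 1, 10, 7, 8); Firm B gets 11.
- Tier2 → Firm A plays Premium (best of 5, 7, 4, 9); Firm B gets 9.
- Tier3 → Firm A plays Value (best of 1, 9, 3, 7); Firm B gets 12.
- Tier4 → Firm A plays Plus (best of 12, 8, 14, 1); Firm B gets 3.
- Tier5 → Firm A plays Premium (best of 4, 5, 1, 9); Firm B gets 5.
Firm B's induced payoffs are 11, 9, 12, 3, 5, so Firm B commits to Tier3. Subgame-perfect outcome: (Value, Tier3) with payoffs (9, 12).
Under simultaneous play:
Firm A's best replies: Tier1→Value; Tier2→Premium; Tier3→Value; Tier4→Plus; Tier5→Premium.
Firm B's best replies: Budget→Tier1; Value→Tier3; Plus→Tier5; Premium→Tier3.
Only (Value, Tier3) has each player best-responding; Nash payoffs (9, 12).
Firm B's commitment gain: 12 − 12 = 0.

0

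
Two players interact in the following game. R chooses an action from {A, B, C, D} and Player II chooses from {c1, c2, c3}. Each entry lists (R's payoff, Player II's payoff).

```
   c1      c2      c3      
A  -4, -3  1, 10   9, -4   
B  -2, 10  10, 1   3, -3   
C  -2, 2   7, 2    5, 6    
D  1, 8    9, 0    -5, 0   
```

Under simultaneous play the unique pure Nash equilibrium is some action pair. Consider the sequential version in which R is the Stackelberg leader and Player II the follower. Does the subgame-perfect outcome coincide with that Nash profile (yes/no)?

Solve by backward induction (R leads).
- A → Player II plays c2 (best of -3, 10, -4); R gets 1.
- B → Player II plays c1 (best of 10, 1, -3); R gets -2.
- C → Player II plays c3 (best of 2, 2, 6); R gets 5.
- D → Player II plays c1 (best of 8, 0, 0); R gets 1.
Among 1, -2, 5, 1, the best is 5 at C. Subgame-perfect outcome: (C, c3) with payoffs (5, 6).
Now find the simultaneous Nash equilibrium.
R's best replies: c1→D; c2→B; c3→A.
Player II's best replies: A→c2; B→c1; C→c3; D→c1.
Only (D, c1) has each player best-responding; Nash payoffs (1, 8).
Sequential outcome (C, c3) differs from the Nash profile (D, c1).

no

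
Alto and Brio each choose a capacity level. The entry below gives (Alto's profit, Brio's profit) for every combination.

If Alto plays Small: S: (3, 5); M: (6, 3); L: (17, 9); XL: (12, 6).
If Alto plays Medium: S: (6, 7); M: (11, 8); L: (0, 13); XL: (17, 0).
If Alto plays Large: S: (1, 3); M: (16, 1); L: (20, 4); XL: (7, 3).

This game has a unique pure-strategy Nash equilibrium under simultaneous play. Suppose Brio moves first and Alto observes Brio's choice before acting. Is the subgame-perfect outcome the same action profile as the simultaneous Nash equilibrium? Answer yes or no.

Alto best-responds to each possible Brio move:
- S: Alto compares 3, 6, 1 and picks Medium; Brio would get 7.
- M: Alto compares 6, 11, 16 and picks Large; Brio would get 1.
- L: Alto compares 17, 0, 20 and picks Large; Brio would get 4.
- XL: Alto compares 12, 17, 7 and picks Medium; Brio would get 0.
Among 7, 1, 4, 0, the best is 7 at S. Subgame-perfect outcome: (Medium, S) with payoffs (6, 7).
For the simultaneous game, intersect best replies.
Alto's best replies: S→Medium; M→Large; L→Large; XL→Medium.
Brio's best replies: Small→L; Medium→L; Large→L.
Only (Large, L) has each player best-responding; Nash payoffs (20, 4).
Sequential outcome (Medium, S) differs from the Nash profile (Large, L).

no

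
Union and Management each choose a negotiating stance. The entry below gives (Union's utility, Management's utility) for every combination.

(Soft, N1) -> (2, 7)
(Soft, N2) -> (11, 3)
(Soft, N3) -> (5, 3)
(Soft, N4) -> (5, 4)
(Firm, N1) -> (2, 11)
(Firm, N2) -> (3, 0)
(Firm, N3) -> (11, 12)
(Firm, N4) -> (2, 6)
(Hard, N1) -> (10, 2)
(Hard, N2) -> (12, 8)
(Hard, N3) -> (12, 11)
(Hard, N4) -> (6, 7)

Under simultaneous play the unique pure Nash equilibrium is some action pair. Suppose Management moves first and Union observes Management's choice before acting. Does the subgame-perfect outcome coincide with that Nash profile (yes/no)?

Backward induction with Management moving first.
- N1: Union compares 2, 2, 10 and picks Hard; Management would get 2.
- N2: Union compares 11, 3, 12 and picks Hard; Management would get 8.
- N3: Union compares 5, 11, 12 and picks Hard; Management would get 11.
- N4: Union compares 5, 2, 6 and picks Hard; Management would get 7.
Among 2, 8, 11, 7, the best is 11 at N3. Subgame-perfect outcome: (Hard, N3) with payoffs (12, 11).
Now find the simultaneous Nash equilibrium.
Union's best replies: N1→Hard; N2→Hard; N3→Hard; N4→Hard.
Management's best replies: Soft→N1; Firm→N3; Hard→N3.
Only (Hard, N3) has each player best-responding; Nash payoffs (12, 11).
Sequential outcome (Hard, N3) coincides with the Nash profile (Hard, N3).

yes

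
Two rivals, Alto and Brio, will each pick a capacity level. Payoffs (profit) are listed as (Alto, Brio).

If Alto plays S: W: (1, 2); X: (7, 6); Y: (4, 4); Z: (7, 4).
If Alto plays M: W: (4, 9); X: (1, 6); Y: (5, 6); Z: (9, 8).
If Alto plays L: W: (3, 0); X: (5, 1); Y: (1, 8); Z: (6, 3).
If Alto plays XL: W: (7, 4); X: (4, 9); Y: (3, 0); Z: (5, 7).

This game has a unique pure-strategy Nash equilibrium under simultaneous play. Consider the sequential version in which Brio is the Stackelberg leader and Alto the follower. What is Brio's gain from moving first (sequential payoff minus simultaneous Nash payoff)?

Backward induction with Brio moving first.
- W: BR = XL, leader payoff 4.
- X: BR = S, leader payoff 6.
- Y: BR = M, leader payoff 6.
- Z: BR = M, leader payoff 8.
Brio's induced payoffs are 4, 6, 6, 8, so Brio commits to Z. Subgame-perfect outcome: (M, Z) with payoffs (9, 8).
For the simultaneous game, intersect best replies.
Alto's best replies: W→XL; X→S; Y→M; Z→M.
Brio's best replies: S→X; M→W; L→Y; XL→X.
The unique mutual best reply is (S, X), giving (7, 6).
Brio's commitment gain: 8 − 6 = 2.

2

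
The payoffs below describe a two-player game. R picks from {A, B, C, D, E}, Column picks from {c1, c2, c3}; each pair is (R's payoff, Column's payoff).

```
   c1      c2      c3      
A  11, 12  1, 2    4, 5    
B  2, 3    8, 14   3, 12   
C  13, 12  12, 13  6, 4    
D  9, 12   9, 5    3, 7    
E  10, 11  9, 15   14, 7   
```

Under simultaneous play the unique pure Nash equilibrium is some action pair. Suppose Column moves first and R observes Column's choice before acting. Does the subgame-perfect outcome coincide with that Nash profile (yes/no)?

yes

Solve by backward induction (Column leads).
- c1: BR = C, leader payoff 12.
- c2: BR = C, leader payoff 13.
- c3: BR = E, leader payoff 7.
Maximizing over 12, 13, 7, Column chooses c2. Subgame-perfect outcome: (C, c2) with payoffs (12, 13).
For the simultaneous game, intersect best replies.
R's best replies: c1→C; c2→C; c3→E.
Column's best replies: A→c1; B→c2; C→c2; D→c1; E→c2.
Only (C, c2) has each player best-responding; Nash payoffs (12, 13).
Sequential outcome (C, c2) coincides with the Nash profile (C, c2).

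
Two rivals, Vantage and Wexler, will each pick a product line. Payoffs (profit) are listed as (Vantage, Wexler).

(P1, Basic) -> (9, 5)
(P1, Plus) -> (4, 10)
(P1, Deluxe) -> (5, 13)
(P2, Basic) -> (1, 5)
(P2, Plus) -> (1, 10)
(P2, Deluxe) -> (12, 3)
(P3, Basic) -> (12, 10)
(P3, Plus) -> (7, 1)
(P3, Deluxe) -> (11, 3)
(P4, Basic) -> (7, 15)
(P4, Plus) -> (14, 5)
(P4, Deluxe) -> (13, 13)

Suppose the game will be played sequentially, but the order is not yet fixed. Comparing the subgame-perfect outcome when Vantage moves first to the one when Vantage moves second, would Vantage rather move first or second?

second

If Vantage leads: Wexler's best replies are P1→Deluxe, P2→Plus, P3→Basic, P4→Basic; Vantage's induced payoffs 5, 1, 12, 7; outcome (P3, Basic), payoffs (12, 10).
If Wexler leads: Vantage's best replies are Basic→P3, Plus→P4, Deluxe→P4; Wexler's induced payoffs 10, 5, 13; outcome (P4, Deluxe), payoffs (13, 13).
Vantage gets 12 moving first and 13 moving second, so Vantage prefers to move second.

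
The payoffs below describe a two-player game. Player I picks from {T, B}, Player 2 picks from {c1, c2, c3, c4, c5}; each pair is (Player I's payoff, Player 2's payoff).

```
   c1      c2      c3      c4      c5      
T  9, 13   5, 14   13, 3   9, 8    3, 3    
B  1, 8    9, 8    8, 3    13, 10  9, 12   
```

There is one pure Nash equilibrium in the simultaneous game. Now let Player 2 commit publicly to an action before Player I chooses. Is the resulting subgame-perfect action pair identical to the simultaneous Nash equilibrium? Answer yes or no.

Work backward from Player I's decision.
- c1 → Player I plays T (best of 9, 1); Player 2 gets 13.
- c2 → Player I plays B (best of 5, 9); Player 2 gets 8.
- c3 → Player I plays T (best of 13, 8); Player 2 gets 3.
- c4 → Player I plays B (best of 9, 13); Player 2 gets 10.
- c5 → Player I plays B (best of 3, 9); Player 2 gets 12.
Maximizing over 13, 8, 3, 10, 12, Player 2 chooses c1. Subgame-perfect outcome: (T, c1) with payoffs (9, 13).
Now find the simultaneous Nash equilibrium.
Player I's best replies: c1→T; c2→B; c3→T; c4→B; c5→B.
Player 2's best replies: T→c2; B→c5.
The unique mutual best reply is (B, c5), giving (9, 12).
Sequential outcome (T, c1) differs from the Nash profile (B, c5).

no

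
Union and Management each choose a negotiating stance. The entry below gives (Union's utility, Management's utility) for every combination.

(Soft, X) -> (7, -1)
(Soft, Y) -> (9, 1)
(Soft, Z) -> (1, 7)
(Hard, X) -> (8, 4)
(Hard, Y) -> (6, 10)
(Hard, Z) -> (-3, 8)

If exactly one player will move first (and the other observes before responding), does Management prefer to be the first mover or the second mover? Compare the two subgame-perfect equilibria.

If Union leads: Management's best replies are Soft→Z, Hard→Y; Union's induced payoffs 1, 6; outcome (Hard, Y), payoffs (6, 10).
If Management leads: Union's best replies are X→Hard, Y→Soft, Z→Soft; Management's induced payoffs 4, 1, 7; outcome (Soft, Z), payoffs (1, 7).
Management gets 7 moving first and 10 moving second, so Management prefers to move second.

second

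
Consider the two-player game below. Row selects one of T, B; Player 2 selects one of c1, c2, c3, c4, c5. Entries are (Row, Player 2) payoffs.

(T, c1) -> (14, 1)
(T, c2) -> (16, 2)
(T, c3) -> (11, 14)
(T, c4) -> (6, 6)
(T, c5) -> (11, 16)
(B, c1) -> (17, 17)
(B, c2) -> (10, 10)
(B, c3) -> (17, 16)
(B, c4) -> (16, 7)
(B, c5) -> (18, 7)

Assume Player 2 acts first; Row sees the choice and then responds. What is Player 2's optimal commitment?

c1

Solve by backward induction (Player 2 leads).
- c1 → Row plays B (best of 14, 17); Player 2 gets 17.
- c2 → Row plays T (best of 16, 10); Player 2 gets 2.
- c3 → Row plays B (best of 11, 17); Player 2 gets 16.
- c4 → Row plays B (best of 6, 16); Player 2 gets 7.
- c5 → Row plays B (best of 11, 18); Player 2 gets 7.
Player 2's induced payoffs are 17, 2, 16, 7, 7, so Player 2 commits to c1. Subgame-perfect outcome: (B, c1) with payoffs (17, 17).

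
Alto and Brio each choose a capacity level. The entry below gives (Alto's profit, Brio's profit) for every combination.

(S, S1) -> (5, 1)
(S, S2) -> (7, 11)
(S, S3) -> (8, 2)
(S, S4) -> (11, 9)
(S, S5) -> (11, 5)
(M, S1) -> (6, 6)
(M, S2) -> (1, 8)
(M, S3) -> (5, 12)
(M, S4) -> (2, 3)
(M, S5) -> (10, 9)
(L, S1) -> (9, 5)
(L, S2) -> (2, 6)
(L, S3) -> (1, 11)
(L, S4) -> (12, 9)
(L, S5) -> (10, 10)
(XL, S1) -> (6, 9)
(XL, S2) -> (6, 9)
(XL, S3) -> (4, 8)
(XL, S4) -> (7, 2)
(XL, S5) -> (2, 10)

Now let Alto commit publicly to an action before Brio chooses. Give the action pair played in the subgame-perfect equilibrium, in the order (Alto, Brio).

Work backward from Brio's decision.
- S: Brio compares 1, 11, 2, 9, 5 and picks S2; Alto would get 7.
- M: Brio compares 6, 8, 12, 3, 9 and picks S3; Alto would get 5.
- L: Brio compares 5, 6, 11, 9, 10 and picks S3; Alto would get 1.
- XL: Brio compares 9, 9, 8, 2, 10 and picks S5; Alto would get 2.
Among 7, 5, 1, 2, the best is 7 at S. Subgame-perfect outcome: (S, S2) with payoffs (7, 11).

(S, S2)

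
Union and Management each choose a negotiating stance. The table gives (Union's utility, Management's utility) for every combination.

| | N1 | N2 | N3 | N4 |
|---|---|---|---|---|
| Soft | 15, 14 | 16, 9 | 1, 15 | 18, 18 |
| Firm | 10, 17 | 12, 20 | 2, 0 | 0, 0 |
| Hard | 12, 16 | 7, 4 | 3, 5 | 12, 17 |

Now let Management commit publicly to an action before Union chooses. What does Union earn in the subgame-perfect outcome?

Union best-responds to each possible Management move:
- N1: BR = Soft, leader payoff 14.
- N2: BR = Soft, leader payoff 9.
- N3: BR = Hard, leader payoff 5.
- N4: BR = Soft, leader payoff 18.
Maximizing over 14, 9, 5, 18, Management chooses N4. Subgame-perfect outcome: (Soft, N4) with payoffs (18, 18).

18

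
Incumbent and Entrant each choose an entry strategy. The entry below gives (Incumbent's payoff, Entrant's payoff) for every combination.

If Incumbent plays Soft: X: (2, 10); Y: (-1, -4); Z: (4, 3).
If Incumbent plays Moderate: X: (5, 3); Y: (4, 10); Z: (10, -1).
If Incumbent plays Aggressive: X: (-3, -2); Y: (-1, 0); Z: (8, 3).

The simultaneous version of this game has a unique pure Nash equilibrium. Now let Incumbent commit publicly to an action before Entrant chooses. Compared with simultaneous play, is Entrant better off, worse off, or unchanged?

worse off

Solve by backward induction (Incumbent leads).
- Soft: BR = X, leader payoff 2.
- Moderate: BR = Y, leader payoff 4.
- Aggressive: BR = Z, leader payoff 8.
Incumbent's induced payoffs are 2, 4, 8, so Incumbent commits to Aggressive. Subgame-perfect outcome: (Aggressive, Z) with payoffs (8, 3).
For the simultaneous game, intersect best replies.
Incumbent's best replies: X→Moderate; Y→Moderate; Z→Moderate.
Entrant's best replies: Soft→X; Moderate→Y; Aggressive→Z.
Only (Moderate, Y) has each player best-responding; Nash payoffs (4, 10).
Entrant earns 3 sequentially versus 10 at the Nash outcome: worse off.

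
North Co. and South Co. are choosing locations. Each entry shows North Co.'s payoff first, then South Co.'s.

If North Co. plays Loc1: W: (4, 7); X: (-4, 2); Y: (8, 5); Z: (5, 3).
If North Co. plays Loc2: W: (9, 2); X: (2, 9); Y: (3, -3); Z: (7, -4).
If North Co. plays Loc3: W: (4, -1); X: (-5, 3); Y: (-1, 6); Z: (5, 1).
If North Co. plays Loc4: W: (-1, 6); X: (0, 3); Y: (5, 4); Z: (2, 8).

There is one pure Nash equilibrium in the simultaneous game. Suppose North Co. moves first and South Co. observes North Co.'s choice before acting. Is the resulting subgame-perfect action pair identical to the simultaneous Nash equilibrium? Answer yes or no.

no

South Co. best-responds to each possible North Co. move:
- Loc1: South Co. compares 7, 2, 5, 3 and picks W; North Co. would get 4.
- Loc2: South Co. compares 2, 9, -3, -4 and picks X; North Co. would get 2.
- Loc3: South Co. compares -1, 3, 6, 1 and picks Y; North Co. would get -1.
- Loc4: South Co. compares 6, 3, 4, 8 and picks Z; North Co. would get 2.
Maximizing over 4, 2, -1, 2, North Co. chooses Loc1. Subgame-perfect outcome: (Loc1, W) with payoffs (4, 7).
Under simultaneous play:
North Co.'s best replies: W→Loc2; X→Loc2; Y→Loc1; Z→Loc2.
South Co.'s best replies: Loc1→W; Loc2→X; Loc3→Y; Loc4→Z.
The unique mutual best reply is (Loc2, X), giving (2, 9).
Sequential outcome (Loc1, W) differs from the Nash profile (Loc2, X).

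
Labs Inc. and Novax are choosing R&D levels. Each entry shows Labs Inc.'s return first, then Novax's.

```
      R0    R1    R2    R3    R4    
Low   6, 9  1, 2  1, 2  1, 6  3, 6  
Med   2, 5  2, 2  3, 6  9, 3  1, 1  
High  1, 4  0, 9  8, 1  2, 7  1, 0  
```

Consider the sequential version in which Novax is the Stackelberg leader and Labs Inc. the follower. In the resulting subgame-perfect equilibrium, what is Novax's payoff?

9

Labs Inc. best-responds to each possible Novax move:
- R0: Labs Inc. compares 6, 2, 1 and picks Low; Novax would get 9.
- R1: Labs Inc. compares 1, 2, 0 and picks Med; Novax would get 2.
- R2: Labs Inc. compares 1, 3, 8 and picks High; Novax would get 1.
- R3: Labs Inc. compares 1, 9, 2 and picks Med; Novax would get 3.
- R4: Labs Inc. compares 3, 1, 1 and picks Low; Novax would get 6.
Maximizing over 9, 2, 1, 3, 6, Novax chooses R0. Subgame-perfect outcome: (Low, R0) with payoffs (6, 9).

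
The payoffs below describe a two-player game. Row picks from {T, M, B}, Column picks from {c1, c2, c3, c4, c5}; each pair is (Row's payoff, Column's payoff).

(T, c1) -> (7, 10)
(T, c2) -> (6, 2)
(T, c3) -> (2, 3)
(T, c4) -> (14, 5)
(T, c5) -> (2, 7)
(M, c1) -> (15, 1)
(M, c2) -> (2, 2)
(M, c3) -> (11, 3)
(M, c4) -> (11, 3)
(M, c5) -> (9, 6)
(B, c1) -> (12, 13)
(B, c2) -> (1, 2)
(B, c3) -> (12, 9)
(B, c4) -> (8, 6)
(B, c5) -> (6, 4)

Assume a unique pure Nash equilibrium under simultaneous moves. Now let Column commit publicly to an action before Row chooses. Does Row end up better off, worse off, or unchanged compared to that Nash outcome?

Work backward from Row's decision.
- c1 → Row plays M (best of 7, 15, 12); Column gets 1.
- c2 → Row plays T (best of 6, 2, 1); Column gets 2.
- c3 → Row plays B (best of 2, 11, 12); Column gets 9.
- c4 → Row plays T (best of 14, 11, 8); Column gets 5.
- c5 → Row plays M (best of 2, 9, 6); Column gets 6.
Among 1, 2, 9, 5, 6, the best is 9 at c3. Subgame-perfect outcome: (B, c3) with payoffs (12, 9).
Now find the simultaneous Nash equilibrium.
Row's best replies: c1→M; c2→T; c3→B; c4→T; c5→M.
Column's best replies: T→c1; M→c5; B→c1.
The unique mutual best reply is (M, c5), giving (9, 6).
Row earns 12 sequentially versus 9 at the Nash outcome: better off.

better off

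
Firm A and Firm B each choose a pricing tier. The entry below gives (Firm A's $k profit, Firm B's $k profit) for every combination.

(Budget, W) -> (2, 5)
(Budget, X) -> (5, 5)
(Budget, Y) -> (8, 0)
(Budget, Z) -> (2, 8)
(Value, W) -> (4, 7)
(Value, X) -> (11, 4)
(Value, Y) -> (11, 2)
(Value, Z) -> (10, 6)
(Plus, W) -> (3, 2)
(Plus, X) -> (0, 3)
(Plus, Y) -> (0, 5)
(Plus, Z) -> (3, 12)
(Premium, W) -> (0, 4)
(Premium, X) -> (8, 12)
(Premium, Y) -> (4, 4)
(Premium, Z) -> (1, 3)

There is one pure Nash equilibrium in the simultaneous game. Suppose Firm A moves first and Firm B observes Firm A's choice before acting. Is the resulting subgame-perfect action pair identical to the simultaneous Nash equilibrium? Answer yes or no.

no

Backward induction with Firm A moving first.
- Budget → Firm B plays Z (best of 5, 5, 0, 8); Firm A gets 2.
- Value → Firm B plays W (best of 7, 4, 2, 6); Firm A gets 4.
- Plus → Firm B plays Z (best of 2, 3, 5, 12); Firm A gets 3.
- Premium → Firm B plays X (best of 4, 12, 4, 3); Firm A gets 8.
Firm A's induced payoffs are 2, 4, 3, 8, so Firm A commits to Premium. Subgame-perfect outcome: (Premium, X) with payoffs (8, 12).
For the simultaneous game, intersect best replies.
Firm A's best replies: W→Value; X→Value; Y→Value; Z→Value.
Firm B's best replies: Budget→Z; Value→W; Plus→Z; Premium→X.
Only (Value, W) has each player best-responding; Nash payoffs (4, 7).
Sequential outcome (Premium, X) differs from the Nash profile (Value, W).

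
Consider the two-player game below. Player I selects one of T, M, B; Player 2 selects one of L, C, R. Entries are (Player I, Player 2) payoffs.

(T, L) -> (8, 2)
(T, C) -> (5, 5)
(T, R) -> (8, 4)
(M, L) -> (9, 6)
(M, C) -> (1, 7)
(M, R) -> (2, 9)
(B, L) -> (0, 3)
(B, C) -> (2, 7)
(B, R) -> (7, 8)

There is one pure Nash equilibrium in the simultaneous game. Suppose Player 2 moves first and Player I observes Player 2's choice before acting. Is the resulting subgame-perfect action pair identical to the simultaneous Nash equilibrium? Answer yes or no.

no

Solve by backward induction (Player 2 leads).
- L → Player I plays M (best of 8, 9, 0); Player 2 gets 6.
- C → Player I plays T (best of 5, 1, 2); Player 2 gets 5.
- R → Player I plays T (best of 8, 2, 7); Player 2 gets 4.
Maximizing over 6, 5, 4, Player 2 chooses L. Subgame-perfect outcome: (M, L) with payoffs (9, 6).
For the simultaneous game, intersect best replies.
Player I's best replies: L→M; C→T; R→T.
Player 2's best replies: T→C; M→R; B→R.
The unique mutual best reply is (T, C), giving (5, 5).
Sequential outcome (M, L) differs from the Nash profile (T, C).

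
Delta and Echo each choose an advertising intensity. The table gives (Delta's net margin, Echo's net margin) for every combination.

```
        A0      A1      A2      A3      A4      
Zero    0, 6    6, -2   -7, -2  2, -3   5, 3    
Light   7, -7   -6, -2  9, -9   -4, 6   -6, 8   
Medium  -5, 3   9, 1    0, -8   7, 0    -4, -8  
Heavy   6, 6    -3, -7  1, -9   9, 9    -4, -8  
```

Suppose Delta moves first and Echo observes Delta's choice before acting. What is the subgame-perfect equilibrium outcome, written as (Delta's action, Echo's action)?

Echo best-responds to each possible Delta move:
- Zero: Echo compares 6, -2, -2, -3, 3 and picks A0; Delta would get 0.
- Light: Echo compares -7, -2, -9, 6, 8 and picks A4; Delta would get -6.
- Medium: Echo compares 3, 1, -8, 0, -8 and picks A0; Delta would get -5.
- Heavy: Echo compares 6, -7, -9, 9, -8 and picks A3; Delta would get 9.
Delta's induced payoffs are 0, -6, -5, 9, so Delta commits to Heavy. Subgame-perfect outcome: (Heavy, A3) with payoffs (9, 9).

(Heavy, A3)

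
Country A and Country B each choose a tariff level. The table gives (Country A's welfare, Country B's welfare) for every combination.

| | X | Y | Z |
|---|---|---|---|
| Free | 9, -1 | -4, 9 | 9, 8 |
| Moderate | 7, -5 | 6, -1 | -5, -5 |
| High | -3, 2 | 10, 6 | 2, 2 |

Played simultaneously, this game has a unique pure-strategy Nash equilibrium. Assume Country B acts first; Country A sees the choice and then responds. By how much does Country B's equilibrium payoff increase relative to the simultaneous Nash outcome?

Solve by backward induction (Country B leads).
- X: Country A compares 9, 7, -3 and picks Free; Country B would get -1.
- Y: Country A compares -4, 6, 10 and picks High; Country B would get 6.
- Z: Country A compares 9, -5, 2 and picks Free; Country B would get 8.
Country B's induced payoffs are -1, 6, 8, so Country B commits to Z. Subgame-perfect outcome: (Free, Z) with payoffs (9, 8).
Under simultaneous play:
Country A's best replies: X→Free; Y→High; Z→Free.
Country B's best replies: Free→Y; Moderate→Y; High→Y.
The unique mutual best reply is (High, Y), giving (10, 6).
Country B's commitment gain: 8 − 6 = 2.

2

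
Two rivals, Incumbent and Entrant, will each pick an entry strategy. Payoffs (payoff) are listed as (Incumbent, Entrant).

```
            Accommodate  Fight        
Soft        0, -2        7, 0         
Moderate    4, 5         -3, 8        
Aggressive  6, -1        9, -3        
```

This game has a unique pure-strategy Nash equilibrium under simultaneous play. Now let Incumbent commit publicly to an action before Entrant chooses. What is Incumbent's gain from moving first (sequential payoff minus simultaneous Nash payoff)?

1

Work backward from Entrant's decision.
- Soft: BR = Fight, leader payoff 7.
- Moderate: BR = Fight, leader payoff -3.
- Aggressive: BR = Accommodate, leader payoff 6.
Among 7, -3, 6, the best is 7 at Soft. Subgame-perfect outcome: (Soft, Fight) with payoffs (7, 0).
For the simultaneous game, intersect best replies.
Incumbent's best replies: Accommodate→Aggressive; Fight→Aggressive.
Entrant's best replies: Soft→Fight; Moderate→Fight; Aggressive→Accommodate.
The unique mutual best reply is (Aggressive, Accommodate), giving (6, -1).
Incumbent's commitment gain: 7 − 6 = 1.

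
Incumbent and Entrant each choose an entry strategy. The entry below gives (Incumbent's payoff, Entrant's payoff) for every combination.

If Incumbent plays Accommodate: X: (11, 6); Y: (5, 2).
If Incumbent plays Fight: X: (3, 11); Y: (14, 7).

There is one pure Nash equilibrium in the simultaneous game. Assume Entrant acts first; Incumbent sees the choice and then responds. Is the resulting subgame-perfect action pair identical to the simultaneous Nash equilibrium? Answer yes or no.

Incumbent best-responds to each possible Entrant move:
- X: Incumbent compares 11, 3 and picks Accommodate; Entrant would get 6.
- Y: Incumbent compares 5, 14 and picks Fight; Entrant would get 7.
Entrant's induced payoffs are 6, 7, so Entrant commits to Y. Subgame-perfect outcome: (Fight, Y) with payoffs (14, 7).
Now find the simultaneous Nash equilibrium.
Incumbent's best replies: X→Accommodate; Y→Fight.
Entrant's best replies: Accommodate→X; Fight→X.
Only (Accommodate, X) has each player best-responding; Nash payoffs (11, 6).
Sequential outcome (Fight, Y) differs from the Nash profile (Accommodate, X).

no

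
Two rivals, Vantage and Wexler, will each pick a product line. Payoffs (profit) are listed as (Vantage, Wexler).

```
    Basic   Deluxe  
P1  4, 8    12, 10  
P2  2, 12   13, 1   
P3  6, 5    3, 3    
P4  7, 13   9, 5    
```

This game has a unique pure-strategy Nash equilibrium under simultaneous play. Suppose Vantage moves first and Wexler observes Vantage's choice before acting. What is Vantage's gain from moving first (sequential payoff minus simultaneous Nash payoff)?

5

Work backward from Wexler's decision.
- P1: BR = Deluxe, leader payoff 12.
- P2: BR = Basic, leader payoff 2.
- P3: BR = Basic, leader payoff 6.
- P4: BR = Basic, leader payoff 7.
Vantage's induced payoffs are 12, 2, 6, 7, so Vantage commits to P1. Subgame-perfect outcome: (P1, Deluxe) with payoffs (12, 10).
Under simultaneous play:
Vantage's best replies: Basic→P4; Deluxe→P2.
Wexler's best replies: P1→Deluxe; P2→Basic; P3→Basic; P4→Basic.
Only (P4, Basic) has each player best-responding; Nash payoffs (7, 13).
Vantage's commitment gain: 12 − 7 = 5.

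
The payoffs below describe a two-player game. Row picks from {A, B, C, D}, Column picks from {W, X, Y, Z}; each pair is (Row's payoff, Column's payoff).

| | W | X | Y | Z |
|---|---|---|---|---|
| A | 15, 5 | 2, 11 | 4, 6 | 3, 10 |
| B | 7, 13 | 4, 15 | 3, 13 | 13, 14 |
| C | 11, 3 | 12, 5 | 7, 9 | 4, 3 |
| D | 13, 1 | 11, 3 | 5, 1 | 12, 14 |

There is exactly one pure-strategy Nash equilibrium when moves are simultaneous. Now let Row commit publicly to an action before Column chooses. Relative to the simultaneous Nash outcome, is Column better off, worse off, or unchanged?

Column best-responds to each possible Row move:
- A: BR = X, leader payoff 2.
- B: BR = X, leader payoff 4.
- C: BR = Y, leader payoff 7.
- D: BR = Z, leader payoff 12.
Maximizing over 2, 4, 7, 12, Row chooses D. Subgame-perfect outcome: (D, Z) with payoffs (12, 14).
Now find the simultaneous Nash equilibrium.
Row's best replies: W→A; X→C; Y→C; Z→B.
Column's best replies: A→X; B→X; C→Y; D→Z.
The unique mutual best reply is (C, Y), giving (7, 9).
Column earns 14 sequentially versus 9 at the Nash outcome: better off.

better off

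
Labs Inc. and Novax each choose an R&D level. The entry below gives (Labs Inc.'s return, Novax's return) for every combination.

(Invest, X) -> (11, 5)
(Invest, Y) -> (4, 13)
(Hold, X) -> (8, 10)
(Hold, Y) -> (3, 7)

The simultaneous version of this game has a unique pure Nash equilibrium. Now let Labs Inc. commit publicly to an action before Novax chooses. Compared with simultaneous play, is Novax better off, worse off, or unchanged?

worse off

Work backward from Novax's decision.
- Invest: BR = Y, leader payoff 4.
- Hold: BR = X, leader payoff 8.
Labs Inc.'s induced payoffs are 4, 8, so Labs Inc. commits to Hold. Subgame-perfect outcome: (Hold, X) with payoffs (8, 10).
For the simultaneous game, intersect best replies.
Labs Inc.'s best replies: X→Invest; Y→Invest.
Novax's best replies: Invest→Y; Hold→X.
The unique mutual best reply is (Invest, Y), giving (4, 13).
Novax earns 10 sequentially versus 13 at the Nash outcome: worse off.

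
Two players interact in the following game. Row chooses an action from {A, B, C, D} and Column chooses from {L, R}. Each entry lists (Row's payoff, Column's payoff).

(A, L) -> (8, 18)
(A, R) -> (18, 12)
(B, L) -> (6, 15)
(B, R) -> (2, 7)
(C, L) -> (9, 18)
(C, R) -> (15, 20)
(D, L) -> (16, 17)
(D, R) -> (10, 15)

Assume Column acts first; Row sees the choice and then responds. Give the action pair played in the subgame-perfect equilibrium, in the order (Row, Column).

Work backward from Row's decision.
- L → Row plays D (best of 8, 6, 9, 16); Column gets 17.
- R → Row plays A (best of 18, 2, 15, 10); Column gets 12.
Among 17, 12, the best is 17 at L. Subgame-perfect outcome: (D, L) with payoffs (16, 17).

(D, L)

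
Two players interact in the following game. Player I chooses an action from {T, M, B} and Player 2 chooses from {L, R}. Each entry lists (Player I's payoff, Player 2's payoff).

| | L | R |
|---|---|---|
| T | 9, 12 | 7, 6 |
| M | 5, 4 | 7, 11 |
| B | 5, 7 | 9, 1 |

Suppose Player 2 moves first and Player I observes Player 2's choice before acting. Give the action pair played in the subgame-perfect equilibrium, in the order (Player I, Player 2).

Solve by backward induction (Player 2 leads).
- L → Player I plays T (best of 9, 5, 5); Player 2 gets 12.
- R → Player I plays B (best of 7, 7, 9); Player 2 gets 1.
Maximizing over 12, 1, Player 2 chooses L. Subgame-perfect outcome: (T, L) with payoffs (9, 12).

(T, L)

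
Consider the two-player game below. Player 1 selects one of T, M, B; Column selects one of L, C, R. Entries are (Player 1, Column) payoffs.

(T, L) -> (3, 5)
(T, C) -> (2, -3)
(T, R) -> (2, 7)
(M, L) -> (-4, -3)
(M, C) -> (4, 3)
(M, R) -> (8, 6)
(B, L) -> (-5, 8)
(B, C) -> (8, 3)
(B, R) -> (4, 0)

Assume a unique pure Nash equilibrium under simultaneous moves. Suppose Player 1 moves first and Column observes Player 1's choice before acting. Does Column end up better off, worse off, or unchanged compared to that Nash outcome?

Solve by backward induction (Player 1 leads).
- T: Column compares 5, -3, 7 and picks R; Player 1 would get 2.
- M: Column compares -3, 3, 6 and picks R; Player 1 would get 8.
- B: Column compares 8, 3, 0 and picks L; Player 1 would get -5.
Player 1's induced payoffs are 2, 8, -5, so Player 1 commits to M. Subgame-perfect outcome: (M, R) with payoffs (8, 6).
For the simultaneous game, intersect best replies.
Player 1's best replies: L→T; C→B; R→M.
Column's best replies: T→R; M→R; B→L.
Only (M, R) has each player best-responding; Nash payoffs (8, 6).
Column earns 6 sequentially versus 6 at the Nash outcome: unchanged.

unchanged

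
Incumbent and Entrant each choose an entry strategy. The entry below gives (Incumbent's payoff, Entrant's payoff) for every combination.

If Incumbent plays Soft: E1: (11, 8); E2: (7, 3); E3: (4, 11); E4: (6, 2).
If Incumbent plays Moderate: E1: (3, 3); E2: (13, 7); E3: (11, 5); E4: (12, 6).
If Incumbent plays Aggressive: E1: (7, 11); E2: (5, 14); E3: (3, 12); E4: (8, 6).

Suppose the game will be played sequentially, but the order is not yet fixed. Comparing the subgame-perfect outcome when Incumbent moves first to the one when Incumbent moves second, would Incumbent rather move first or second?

If Incumbent leads: Entrant's best replies are Soft→E3, Moderate→E2, Aggressive→E2; Incumbent's induced payoffs 4, 13, 5; outcome (Moderate, E2), payoffs (13, 7).
If Entrant leads: Incumbent's best replies are E1→Soft, E2→Moderate, E3→Moderate, E4→Moderate; Entrant's induced payoffs 8, 7, 5, 6; outcome (Soft, E1), payoffs (11, 8).
Incumbent gets 13 moving first and 11 moving second, so Incumbent prefers to move first.

first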